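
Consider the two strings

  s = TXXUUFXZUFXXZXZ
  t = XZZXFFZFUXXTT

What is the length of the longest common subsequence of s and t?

One common subsequence of length 7: X at s[2]=t[1], X at s[3]=t[4], F at s[6]=t[6], Z at s[8]=t[7], U at s[9]=t[9], X at s[11]=t[10], X at s[12]=t[11]. The LCS DP gives dp[15][13] = 7, so this is optimal.

7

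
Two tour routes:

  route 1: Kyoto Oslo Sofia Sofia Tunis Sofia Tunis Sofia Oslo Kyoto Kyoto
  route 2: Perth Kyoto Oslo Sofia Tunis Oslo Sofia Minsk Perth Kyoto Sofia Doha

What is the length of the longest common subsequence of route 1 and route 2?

6

One common subsequence of length 6: Kyoto at route 1[1]=route 2[2]; then Oslo at route 1[2]=route 2[3]; then Sofia at route 1[4]=route 2[4]; then Tunis at route 1[5]=route 2[5]; then Sofia at route 1[6]=route 2[7]; then Sofia at route 1[8]=route 2[11], and the DP table's final entry dp[11][12] is also 6, so no common subsequence is longer.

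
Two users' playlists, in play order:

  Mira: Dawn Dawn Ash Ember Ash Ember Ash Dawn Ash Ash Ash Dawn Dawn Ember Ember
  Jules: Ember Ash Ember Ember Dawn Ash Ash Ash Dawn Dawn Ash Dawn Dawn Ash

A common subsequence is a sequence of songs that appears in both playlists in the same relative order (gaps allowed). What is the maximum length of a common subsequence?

9

One common subsequence of length 9: Ash (Mira #3, Jules #2), Ember (Mira #4, Jules #3), Ember (Mira #6, Jules #4), Ash (Mira #7, Jules #6), Ash (Mira #9, Jules #7), Ash (Mira #10, Jules #8), Ash (Mira #11, Jules #11), Dawn (Mira #12, Jules #12), Dawn (Mira #13, Jules #13). Since dp[15][14] = 9, nothing longer is possible.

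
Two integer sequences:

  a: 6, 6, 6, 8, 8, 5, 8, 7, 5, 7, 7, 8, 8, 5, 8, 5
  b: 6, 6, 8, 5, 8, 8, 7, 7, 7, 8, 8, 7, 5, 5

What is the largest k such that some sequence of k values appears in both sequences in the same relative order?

12

Taking 6 (a #2, b #1), 6 (a #3, b #2), 8 (a #4, b #3), 8 (a #5, b #5), 8 (a #7, b #6), 7 (a #8, b #7), 7 (a #10, b #8), 7 (a #11, b #9), 8 (a #12, b #10), 8 (a #13, b #11), 5 (a #14, b #13), 5 (a #16, b #14) gives a common subsequence of length 12. The LCS DP gives dp[16][14] = 12, so this is optimal.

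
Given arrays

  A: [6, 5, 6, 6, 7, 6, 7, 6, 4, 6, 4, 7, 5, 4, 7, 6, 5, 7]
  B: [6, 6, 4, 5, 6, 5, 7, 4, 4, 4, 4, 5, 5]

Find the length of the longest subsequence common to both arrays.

8

One common subsequence of length 8: 6 at A[1]=B[2], 5 at A[2]=B[4], 6 at A[3]=B[5], 7 at A[5]=B[7], 4 at A[9]=B[10], 4 at A[11]=B[11], 5 at A[13]=B[12], 5 at A[17]=B[13]. dp[18][13] = 8 confirms this is the maximum.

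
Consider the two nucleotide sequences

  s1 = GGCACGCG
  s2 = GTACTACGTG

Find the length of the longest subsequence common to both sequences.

6

One common subsequence of length 6: G at s1[1]=s2[1], C at s1[3]=s2[4], A at s1[4]=s2[6], C at s1[5]=s2[7], G at s1[6]=s2[8], G at s1[8]=s2[10]. dp[8][10] = 6 confirms this is the maximum.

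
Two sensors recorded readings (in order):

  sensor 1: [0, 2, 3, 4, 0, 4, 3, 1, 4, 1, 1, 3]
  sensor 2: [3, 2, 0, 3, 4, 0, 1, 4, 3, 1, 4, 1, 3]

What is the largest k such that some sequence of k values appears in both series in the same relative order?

10

Match 0 [1,3] → 3 [3,4] → 4 [4,5] → 0 [5,6] → 4 [6,8] → 3 [7,9] → 1 [8,10] → 4 [9,11] → 1 [11,12] → 3 [12,13] — 10 values in the same relative order in both, and the DP table's final entry dp[12][13] is also 10, so no common subsequence is longer.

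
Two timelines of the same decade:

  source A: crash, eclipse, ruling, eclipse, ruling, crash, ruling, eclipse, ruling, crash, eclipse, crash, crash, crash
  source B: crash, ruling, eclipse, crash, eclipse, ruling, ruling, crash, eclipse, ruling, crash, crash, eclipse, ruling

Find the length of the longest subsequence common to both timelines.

One common subsequence of length 10: crash [1,1] → ruling [3,2] → eclipse [4,3] → crash [6,4] → ruling [7,6] → ruling [9,7] → crash [10,8] → eclipse [11,9] → crash [12,11] → crash [13,12], and the DP table's final entry dp[14][14] is also 10, so no common subsequence is longer.

10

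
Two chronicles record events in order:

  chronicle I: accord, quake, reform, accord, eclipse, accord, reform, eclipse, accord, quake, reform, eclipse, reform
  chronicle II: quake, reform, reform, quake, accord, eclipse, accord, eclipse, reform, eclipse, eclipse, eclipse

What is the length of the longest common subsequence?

8

Match quake (chronicle I #2, chronicle II #1) → reform (chronicle I #3, chronicle II #3) → accord (chronicle I #4, chronicle II #5) → eclipse (chronicle I #5, chronicle II #6) → accord (chronicle I #6, chronicle II #7) → reform (chronicle I #7, chronicle II #9) → eclipse (chronicle I #8, chronicle II #11) → eclipse (chronicle I #12, chronicle II #12) — 8 events in the same relative order in both, and the DP table's final entry dp[13][12] is also 8, so no common subsequence is longer.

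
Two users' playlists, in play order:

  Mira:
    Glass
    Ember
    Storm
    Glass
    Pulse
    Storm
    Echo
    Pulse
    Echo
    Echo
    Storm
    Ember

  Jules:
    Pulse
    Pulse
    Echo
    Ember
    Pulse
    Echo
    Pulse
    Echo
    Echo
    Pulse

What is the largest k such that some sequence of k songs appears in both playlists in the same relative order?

6

Match Ember [2,4], Pulse [5,5], Echo [7,6], Pulse [8,7], Echo [9,8], Echo [10,9] — 6 songs in the same relative order in both. The LCS DP gives dp[12][10] = 6, so this is optimal.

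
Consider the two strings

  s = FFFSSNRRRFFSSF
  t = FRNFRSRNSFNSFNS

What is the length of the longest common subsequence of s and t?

7

Match F [1,1]; then F [2,4]; then S [4,6]; then S [5,9]; then N [6,11]; then F [10,13]; then S [13,15] — 7 characters in the same relative order in both. The LCS DP gives dp[14][15] = 7, so this is optimal.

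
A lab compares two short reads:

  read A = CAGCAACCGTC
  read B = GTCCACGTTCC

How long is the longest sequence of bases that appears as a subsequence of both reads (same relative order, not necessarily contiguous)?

Pick C (read A #1, read B #3); then C (read A #4, read B #4); then A (read A #6, read B #5); then C (read A #8, read B #6); then G (read A #9, read B #7); then T (read A #10, read B #9); then C (read A #11, read B #11); all 7 bases appear in both, in order. dp[11][11] = 7 confirms this is the maximum.

7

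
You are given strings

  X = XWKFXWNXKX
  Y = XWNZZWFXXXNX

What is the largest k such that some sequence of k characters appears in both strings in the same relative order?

One common subsequence of length 6: X (X #1, Y #1) → W (X #2, Y #6) → F (X #4, Y #7) → X (X #5, Y #10) → N (X #7, Y #11) → X (X #10, Y #12). The LCS DP gives dp[10][12] = 6, so this is optimal.

6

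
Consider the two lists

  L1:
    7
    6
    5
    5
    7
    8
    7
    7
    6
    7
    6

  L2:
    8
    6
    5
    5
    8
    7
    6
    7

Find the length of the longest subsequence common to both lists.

Let dp[i][j] be the LCS length of the first i values of L1 and the first j values of L2. dp[i][j] = dp[i-1][j-1]+1 when the i-th and j-th values match, else max(dp[i-1][j], dp[i][j-1]).
    ·  8  6  5  5  8  7  6  7
 ·  0  0  0  0  0  0  0  0  0
 7  0  0  0  0  0  0  1  1  1
 6  0  0  1  1  1  1  1  2  2
 5  0  0  1  2  2  2  2  2  2
 5  0  0  1  2  3  3  3  3  3
 7  0  0  1  2  3  3  4  4  4
 8  0  1  1  2  3  4  4  4  4
 7  0  1  1  2  3  4  5  5  5
 7  0  1  1  2  3  4  5  5  6
 6  0  1  2  2  3  4  5  6  6
 7  0  1  2  2  3  4  5  6  7
 6  0  1  2  2  3  4  5  6  7
dp[11][8] = 7. One LCS (by backtracking along matches): 6, 5, 5, 8, 7, 6, 7.

7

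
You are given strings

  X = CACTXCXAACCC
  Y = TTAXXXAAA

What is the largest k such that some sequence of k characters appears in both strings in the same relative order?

5

Pick A at X[2]=Y[3], then X at X[5]=Y[5], then X at X[7]=Y[6], then A at X[8]=Y[8], then A at X[9]=Y[9]; all 5 characters appear in both, in order. The LCS DP gives dp[12][9] = 5, so this is optimal.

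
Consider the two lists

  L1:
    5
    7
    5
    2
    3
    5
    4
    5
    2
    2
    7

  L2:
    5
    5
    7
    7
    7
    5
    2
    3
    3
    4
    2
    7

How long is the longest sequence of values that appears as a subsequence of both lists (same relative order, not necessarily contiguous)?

Taking 5 [1,2] → 7 [2,5] → 5 [3,6] → 2 [4,7] → 3 [5,9] → 4 [7,10] → 2 [10,11] → 7 [11,12] gives a common subsequence of length 8. dp[11][12] = 8 confirms this is the maximum.

8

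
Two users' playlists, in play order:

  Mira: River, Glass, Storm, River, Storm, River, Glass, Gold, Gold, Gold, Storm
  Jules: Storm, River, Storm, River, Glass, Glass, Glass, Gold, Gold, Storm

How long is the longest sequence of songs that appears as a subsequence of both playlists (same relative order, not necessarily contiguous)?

Taking Storm at Mira[3]=Jules[1]; then River at Mira[4]=Jules[2]; then Storm at Mira[5]=Jules[3]; then River at Mira[6]=Jules[4]; then Glass at Mira[7]=Jules[7]; then Gold at Mira[9]=Jules[8]; then Gold at Mira[10]=Jules[9]; then Storm at Mira[11]=Jules[10] gives a common subsequence of length 8, and the DP table's final entry dp[11][10] is also 8, so no common subsequence is longer.

8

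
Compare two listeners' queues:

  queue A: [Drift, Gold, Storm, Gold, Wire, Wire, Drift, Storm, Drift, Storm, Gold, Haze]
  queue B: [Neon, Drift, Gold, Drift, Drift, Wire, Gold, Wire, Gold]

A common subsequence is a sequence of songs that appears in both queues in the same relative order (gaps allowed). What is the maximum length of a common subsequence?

Taking Drift (queue A #1, queue B #2), Gold (queue A #2, queue B #3), Gold (queue A #4, queue B #7), Wire (queue A #6, queue B #8), Gold (queue A #11, queue B #9) gives a common subsequence of length 5. Since dp[12][9] = 5, nothing longer is possible.

5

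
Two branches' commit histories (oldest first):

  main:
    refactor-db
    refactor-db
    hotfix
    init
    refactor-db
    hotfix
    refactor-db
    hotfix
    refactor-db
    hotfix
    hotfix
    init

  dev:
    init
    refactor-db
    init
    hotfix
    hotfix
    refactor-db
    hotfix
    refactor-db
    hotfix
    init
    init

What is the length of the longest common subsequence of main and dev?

Pick refactor-db at main[1]=dev[2] → hotfix at main[3]=dev[4] → hotfix at main[6]=dev[5] → refactor-db at main[7]=dev[6] → hotfix at main[8]=dev[7] → refactor-db at main[9]=dev[8] → hotfix at main[10]=dev[9] → init at main[12]=dev[11]; all 8 commits appear in both, in order. dp[12][11] = 8 confirms this is the maximum.

8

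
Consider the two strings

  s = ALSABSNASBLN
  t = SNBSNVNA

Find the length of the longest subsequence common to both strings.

Pick S (s #3, t #1); then B (s #5, t #3); then S (s #6, t #4); then N (s #7, t #7); then A (s #8, t #8); all 5 characters appear in both, in order. dp[12][8] = 5 confirms this is the maximum.

5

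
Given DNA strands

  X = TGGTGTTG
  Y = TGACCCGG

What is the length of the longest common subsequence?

Taking T (X #1, Y #1); then G (X #2, Y #2); then G (X #5, Y #7); then G (X #8, Y #8) gives a common subsequence of length 4. The LCS DP gives dp[8][8] = 4, so this is optimal.

4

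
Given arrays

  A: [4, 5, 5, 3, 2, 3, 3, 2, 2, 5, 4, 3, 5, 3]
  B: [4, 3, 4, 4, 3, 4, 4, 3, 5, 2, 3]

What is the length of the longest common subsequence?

7

Taking 4 (A #1, B #1), 3 (A #4, B #2), 3 (A #6, B #5), 4 (A #11, B #7), 3 (A #12, B #8), 5 (A #13, B #9), 3 (A #14, B #11) gives a common subsequence of length 7. dp[14][11] = 7 confirms this is the maximum.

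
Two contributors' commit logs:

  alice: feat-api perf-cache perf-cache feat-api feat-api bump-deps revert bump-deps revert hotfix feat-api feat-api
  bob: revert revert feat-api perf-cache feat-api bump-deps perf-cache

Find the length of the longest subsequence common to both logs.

Pick feat-api [1,3]; then perf-cache [3,4]; then feat-api [5,5]; then bump-deps [6,6]; all 4 commits appear in both, in order. dp[12][7] = 4 confirms this is the maximum.

4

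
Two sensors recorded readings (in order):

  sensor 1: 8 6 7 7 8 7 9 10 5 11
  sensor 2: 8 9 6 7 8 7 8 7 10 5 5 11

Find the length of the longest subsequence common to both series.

Taking 8 [1,1], 6 [2,3], 7 [3,4], 7 [4,6], 8 [5,7], 7 [6,8], 10 [8,9], 5 [9,11], 11 [10,12] gives a common subsequence of length 9. Since dp[10][12] = 9, nothing longer is possible.

9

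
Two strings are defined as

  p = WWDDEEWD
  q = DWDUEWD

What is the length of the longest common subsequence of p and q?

Let dp[i][j] be the LCS length of the first i characters of p and the first j characters of q. dp[i][j] = dp[i-1][j-1]+1 when the i-th and j-th characters match, else max(dp[i-1][j], dp[i][j-1]).
    ·  D  W  D  U  E  W  D
 ·  0  0  0  0  0  0  0  0
 W  0  0  1  1  1  1  1  1
 W  0  0  1  1  1  1  2  2
 D  0  1  1  2  2  2  2  3
 D  0  1  1  2  2  2  2  3
 E  0  1  1  2  2  3  3  3
 E  0  1  1  2  2  3  3  3
 W  0  1  2  2  2  3  4  4
 D  0  1  2  3  3  3  4  5
dp[8][7] = 5. One LCS (by backtracking along matches): WDEWD.

5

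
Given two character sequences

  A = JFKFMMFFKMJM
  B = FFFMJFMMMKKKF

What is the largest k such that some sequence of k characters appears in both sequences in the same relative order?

Match F (A #2, B #2); then F (A #4, B #3); then M (A #5, B #4); then M (A #6, B #7); then M (A #10, B #8); then M (A #12, B #9) — 6 characters in the same relative order in both, and the DP table's final entry dp[12][13] is also 6, so no common subsequence is longer.

6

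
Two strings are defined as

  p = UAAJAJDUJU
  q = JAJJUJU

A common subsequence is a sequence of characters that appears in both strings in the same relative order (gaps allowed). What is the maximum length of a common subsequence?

Taking A at p[3]=q[2]; then J at p[4]=q[3]; then J at p[6]=q[4]; then U at p[8]=q[5]; then J at p[9]=q[6]; then U at p[10]=q[7] gives a common subsequence of length 6. Since dp[10][7] = 6, nothing longer is possible.

6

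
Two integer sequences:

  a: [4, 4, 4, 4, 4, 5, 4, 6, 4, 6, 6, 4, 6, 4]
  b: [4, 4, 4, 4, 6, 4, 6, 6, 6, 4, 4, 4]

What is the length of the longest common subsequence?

10

Match 4 [1,1], 4 [2,2], 4 [3,3], 4 [4,4], 4 [7,6], 6 [8,7], 6 [10,8], 6 [11,9], 4 [12,11], 4 [14,12] — 10 values in the same relative order in both. Since dp[14][12] = 10, nothing longer is possible.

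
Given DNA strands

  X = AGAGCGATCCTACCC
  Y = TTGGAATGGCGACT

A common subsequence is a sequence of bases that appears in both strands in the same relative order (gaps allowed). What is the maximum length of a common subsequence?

8

Pick A at X[1]=Y[6], then G at X[2]=Y[8], then G at X[4]=Y[9], then C at X[5]=Y[10], then G at X[6]=Y[11], then A at X[7]=Y[12], then C at X[10]=Y[13], then T at X[11]=Y[14]; all 8 bases appear in both, in order. The LCS DP gives dp[15][14] = 8, so this is optimal.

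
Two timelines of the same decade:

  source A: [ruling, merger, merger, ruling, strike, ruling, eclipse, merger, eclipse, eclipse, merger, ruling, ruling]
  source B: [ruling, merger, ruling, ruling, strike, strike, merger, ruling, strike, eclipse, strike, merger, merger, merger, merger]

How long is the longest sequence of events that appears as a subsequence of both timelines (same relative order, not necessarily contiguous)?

Match ruling [1,1] → merger [2,2] → merger [3,7] → ruling [4,8] → strike [5,9] → eclipse [7,10] → merger [8,14] → merger [11,15] — 8 events in the same relative order in both, and the DP table's final entry dp[13][15] is also 8, so no common subsequence is longer.

8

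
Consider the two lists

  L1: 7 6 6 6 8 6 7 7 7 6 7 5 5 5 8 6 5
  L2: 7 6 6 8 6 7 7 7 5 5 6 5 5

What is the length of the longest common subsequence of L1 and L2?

12

Pick 7 [1,1] → 6 [3,2] → 6 [4,3] → 8 [5,4] → 6 [6,5] → 7 [8,6] → 7 [9,7] → 7 [11,8] → 5 [12,9] → 5 [13,10] → 5 [14,12] → 5 [17,13]; all 12 values appear in both, in order, and the DP table's final entry dp[17][13] is also 12, so no common subsequence is longer.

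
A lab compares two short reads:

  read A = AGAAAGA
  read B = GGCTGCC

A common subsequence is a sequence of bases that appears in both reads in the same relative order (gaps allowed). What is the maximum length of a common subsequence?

Pick G (read A #2, read B #2); then G (read A #6, read B #5); all 2 bases appear in both, in order. The LCS DP gives dp[7][7] = 2, so this is optimal.

2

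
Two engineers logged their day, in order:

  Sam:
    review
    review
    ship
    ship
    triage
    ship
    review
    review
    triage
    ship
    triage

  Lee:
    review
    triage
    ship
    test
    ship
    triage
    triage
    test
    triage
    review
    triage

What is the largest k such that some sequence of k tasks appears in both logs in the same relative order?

Match review at Sam[1]=Lee[1] → ship at Sam[3]=Lee[3] → ship at Sam[4]=Lee[5] → triage at Sam[5]=Lee[9] → review at Sam[8]=Lee[10] → triage at Sam[11]=Lee[11] — 6 tasks in the same relative order in both. dp[11][11] = 6 confirms this is the maximum.

6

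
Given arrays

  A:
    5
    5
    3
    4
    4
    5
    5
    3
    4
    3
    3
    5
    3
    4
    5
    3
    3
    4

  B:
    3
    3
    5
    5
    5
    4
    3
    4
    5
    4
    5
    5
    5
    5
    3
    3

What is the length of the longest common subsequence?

11

Match 5 [1,4], 5 [2,5], 3 [3,7], 4 [4,8], 4 [5,10], 5 [6,11], 5 [7,12], 5 [12,13], 5 [15,14], 3 [16,15], 3 [17,16] — 11 values in the same relative order in both, and the DP table's final entry dp[18][16] is also 11, so no common subsequence is longer.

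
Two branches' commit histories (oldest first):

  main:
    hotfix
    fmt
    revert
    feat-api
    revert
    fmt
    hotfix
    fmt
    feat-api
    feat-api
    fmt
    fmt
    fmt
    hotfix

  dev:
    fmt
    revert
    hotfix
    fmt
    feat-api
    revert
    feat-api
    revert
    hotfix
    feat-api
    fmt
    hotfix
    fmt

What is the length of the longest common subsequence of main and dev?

9

Taking hotfix at main[1]=dev[3] → fmt at main[2]=dev[4] → revert at main[3]=dev[6] → feat-api at main[4]=dev[7] → revert at main[5]=dev[8] → hotfix at main[7]=dev[9] → feat-api at main[10]=dev[10] → fmt at main[11]=dev[11] → fmt at main[13]=dev[13] gives a common subsequence of length 9, and the DP table's final entry dp[14][13] is also 9, so no common subsequence is longer.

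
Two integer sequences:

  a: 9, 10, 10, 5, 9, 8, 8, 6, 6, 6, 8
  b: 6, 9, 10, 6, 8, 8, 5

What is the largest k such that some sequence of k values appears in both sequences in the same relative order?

4

Taking 9 [1,2], then 10 [2,3], then 8 [6,5], then 8 [7,6] gives a common subsequence of length 4. dp[11][7] = 4 confirms this is the maximum.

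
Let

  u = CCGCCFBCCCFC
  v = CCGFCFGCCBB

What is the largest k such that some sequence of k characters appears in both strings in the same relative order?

7

One common subsequence of length 7: C [1,1], then C [2,2], then G [3,3], then C [5,5], then F [6,6], then C [8,8], then C [9,9], and the DP table's final entry dp[12][11] is also 7, so no common subsequence is longer.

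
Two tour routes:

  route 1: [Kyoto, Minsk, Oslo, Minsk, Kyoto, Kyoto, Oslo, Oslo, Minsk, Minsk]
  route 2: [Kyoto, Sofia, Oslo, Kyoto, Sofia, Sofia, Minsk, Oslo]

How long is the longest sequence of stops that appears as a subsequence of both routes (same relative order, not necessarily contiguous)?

4

Taking Kyoto [1,1] → Oslo [3,3] → Minsk [4,7] → Oslo [8,8] gives a common subsequence of length 4, and the DP table's final entry dp[10][8] is also 4, so no common subsequence is longer.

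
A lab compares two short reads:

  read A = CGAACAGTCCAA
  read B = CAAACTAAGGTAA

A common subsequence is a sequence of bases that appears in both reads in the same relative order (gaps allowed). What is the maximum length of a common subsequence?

One common subsequence of length 9: C at read A[1]=read B[1], then A at read A[3]=read B[3], then A at read A[4]=read B[4], then C at read A[5]=read B[5], then A at read A[6]=read B[8], then G at read A[7]=read B[10], then T at read A[8]=read B[11], then A at read A[11]=read B[12], then A at read A[12]=read B[13], and the DP table's final entry dp[12][13] is also 9, so no common subsequence is longer.

9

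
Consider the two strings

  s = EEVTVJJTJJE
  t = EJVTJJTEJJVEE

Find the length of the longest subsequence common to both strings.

9

Pick E (s #1, t #1), then V (s #3, t #3), then T (s #4, t #4), then J (s #6, t #5), then J (s #7, t #6), then T (s #8, t #7), then J (s #9, t #9), then J (s #10, t #10), then E (s #11, t #13); all 9 characters appear in both, in order, and the DP table's final entry dp[11][13] is also 9, so no common subsequence is longer.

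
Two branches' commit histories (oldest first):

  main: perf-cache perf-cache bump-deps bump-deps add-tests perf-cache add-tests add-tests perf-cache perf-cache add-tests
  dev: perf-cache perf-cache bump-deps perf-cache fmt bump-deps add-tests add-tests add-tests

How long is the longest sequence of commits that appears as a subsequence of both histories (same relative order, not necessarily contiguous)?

Taking perf-cache [1,1]; then perf-cache [2,2]; then bump-deps [3,3]; then bump-deps [4,6]; then add-tests [7,7]; then add-tests [8,8]; then add-tests [11,9] gives a common subsequence of length 7. dp[11][9] = 7 confirms this is the maximum.

7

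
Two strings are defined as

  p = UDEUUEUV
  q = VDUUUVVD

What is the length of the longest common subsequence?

5

Taking D (p #2, q #2), U (p #4, q #3), U (p #5, q #4), U (p #7, q #5), V (p #8, q #7) gives a common subsequence of length 5. The LCS DP gives dp[8][8] = 5, so this is optimal.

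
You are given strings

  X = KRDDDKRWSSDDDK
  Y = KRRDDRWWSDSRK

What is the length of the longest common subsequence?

9

Match K [1,1]; then R [2,3]; then D [4,4]; then D [5,5]; then R [7,6]; then W [8,8]; then S [9,9]; then S [10,11]; then K [14,13] — 9 characters in the same relative order in both, and the DP table's final entry dp[14][13] is also 9, so no common subsequence is longer.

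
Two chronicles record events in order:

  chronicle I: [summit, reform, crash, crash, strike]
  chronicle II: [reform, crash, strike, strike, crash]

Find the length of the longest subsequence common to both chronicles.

Taking reform at chronicle I[2]=chronicle II[1]; then crash at chronicle I[3]=chronicle II[2]; then crash at chronicle I[4]=chronicle II[5] gives a common subsequence of length 3. The LCS DP gives dp[5][5] = 3, so this is optimal.

3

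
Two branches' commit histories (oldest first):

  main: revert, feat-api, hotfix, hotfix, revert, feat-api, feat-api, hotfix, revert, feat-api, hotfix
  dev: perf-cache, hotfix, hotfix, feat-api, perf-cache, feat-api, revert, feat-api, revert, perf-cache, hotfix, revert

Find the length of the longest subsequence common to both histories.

Pick hotfix at main[3]=dev[2] → hotfix at main[4]=dev[3] → feat-api at main[6]=dev[4] → feat-api at main[7]=dev[6] → revert at main[9]=dev[7] → feat-api at main[10]=dev[8] → hotfix at main[11]=dev[11]; all 7 commits appear in both, in order. The LCS DP gives dp[11][12] = 7, so this is optimal.

7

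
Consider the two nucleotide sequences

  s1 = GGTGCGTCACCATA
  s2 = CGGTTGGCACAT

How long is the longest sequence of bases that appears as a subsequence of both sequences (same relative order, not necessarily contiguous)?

Taking G at s1[1]=s2[2], then G at s1[2]=s2[3], then T at s1[3]=s2[5], then G at s1[4]=s2[6], then G at s1[6]=s2[7], then C at s1[8]=s2[8], then A at s1[9]=s2[9], then C at s1[11]=s2[10], then A at s1[12]=s2[11], then T at s1[13]=s2[12] gives a common subsequence of length 10, and the DP table's final entry dp[14][12] is also 10, so no common subsequence is longer.

10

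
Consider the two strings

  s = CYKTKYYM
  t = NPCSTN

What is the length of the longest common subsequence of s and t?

2

Let dp[i][j] be the LCS length of the first i characters of s and the first j characters of t. dp[i][j] = dp[i-1][j-1]+1 when the i-th and j-th characters match, else max(dp[i-1][j], dp[i][j-1]).
    ·  N  P  C  S  T  N
 ·  0  0  0  0  0  0  0
 C  0  0  0  1  1  1  1
 Y  0  0  0  1  1  1  1
 K  0  0  0  1  1  1  1
 T  0  0  0  1  1  2  2
 K  0  0  0  1  1  2  2
 Y  0  0  0  1  1  2  2
 Y  0  0  0  1  1  2  2
 M  0  0  0  1  1  2  2
dp[8][6] = 2. One LCS (by backtracking along matches): CT.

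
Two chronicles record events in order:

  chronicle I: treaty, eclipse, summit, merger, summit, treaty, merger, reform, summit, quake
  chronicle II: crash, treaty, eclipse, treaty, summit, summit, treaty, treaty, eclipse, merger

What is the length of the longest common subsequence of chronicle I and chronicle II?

6

Match treaty (chronicle I #1, chronicle II #2) → eclipse (chronicle I #2, chronicle II #3) → summit (chronicle I #3, chronicle II #5) → summit (chronicle I #5, chronicle II #6) → treaty (chronicle I #6, chronicle II #8) → merger (chronicle I #7, chronicle II #10) — 6 events in the same relative order in both. Since dp[10][10] = 6, nothing longer is possible.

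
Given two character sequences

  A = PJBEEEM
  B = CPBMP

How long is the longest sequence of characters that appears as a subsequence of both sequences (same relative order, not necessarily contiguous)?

3

One common subsequence of length 3: P [1,2], then B [3,3], then M [7,4], and the DP table's final entry dp[7][5] is also 3, so no common subsequence is longer.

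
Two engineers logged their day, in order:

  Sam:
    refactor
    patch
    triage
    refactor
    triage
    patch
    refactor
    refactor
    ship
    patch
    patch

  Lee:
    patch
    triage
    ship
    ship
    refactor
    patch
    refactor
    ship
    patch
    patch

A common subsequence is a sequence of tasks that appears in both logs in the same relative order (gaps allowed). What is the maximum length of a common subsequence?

Taking patch [2,1], triage [3,2], refactor [4,5], patch [6,6], refactor [8,7], ship [9,8], patch [10,9], patch [11,10] gives a common subsequence of length 8, and the DP table's final entry dp[11][10] is also 8, so no common subsequence is longer.

8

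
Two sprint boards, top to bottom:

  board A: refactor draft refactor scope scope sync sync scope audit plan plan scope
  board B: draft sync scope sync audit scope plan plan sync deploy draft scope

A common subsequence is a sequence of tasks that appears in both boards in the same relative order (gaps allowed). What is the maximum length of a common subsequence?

Taking draft [2,1] → scope [5,3] → sync [6,4] → scope [8,6] → plan [10,7] → plan [11,8] → scope [12,12] gives a common subsequence of length 7. dp[12][12] = 7 confirms this is the maximum.

7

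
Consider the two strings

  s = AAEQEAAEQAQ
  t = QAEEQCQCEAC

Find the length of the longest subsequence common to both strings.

Let dp[i][j] be the LCS length of the first i characters of s and the first j characters of t. dp[i][j] = dp[i-1][j-1]+1 when the i-th and j-th characters match, else max(dp[i-1][j], dp[i][j-1]).
    ·  Q  A  E  E  Q  C  Q  C  E  A  C
 ·  0  0  0  0  0  0  0  0  0  0  0  0
 A  0  0  1  1  1  1  1  1  1  1  1  1
 A  0  0  1  1  1  1  1  1  1  1  2  2
 E  0  0  1  2  2  2  2  2  2  2  2  2
 Q  0  1  1  2  2  3  3  3  3  3  3  3
 E  0  1  1  2  3  3  3  3  3  4  4  4
 A  0  1  2  2  3  3  3  3  3  4  5  5
 A  0  1  2  2  3  3  3  3  3  4  5  5
 E  0  1  2  3  3  3  3  3  3  4  5  5
 Q  0  1  2  3  3  4  4  4  4  4  5  5
 A  0  1  2  3  3  4  4  4  4  4  5  5
 Q  0  1  2  3  3  4  4  5  5  5  5  5
dp[11][11] = 5. One LCS (by backtracking along matches): AEQEA.

5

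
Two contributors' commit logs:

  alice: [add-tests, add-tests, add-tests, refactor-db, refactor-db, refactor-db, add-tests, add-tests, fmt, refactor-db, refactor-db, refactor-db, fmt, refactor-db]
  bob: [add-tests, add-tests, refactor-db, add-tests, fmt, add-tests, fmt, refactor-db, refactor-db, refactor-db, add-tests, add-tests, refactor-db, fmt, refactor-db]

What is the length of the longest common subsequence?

One common subsequence of length 11: add-tests at alice[1]=bob[2], then add-tests at alice[2]=bob[4], then add-tests at alice[3]=bob[6], then refactor-db at alice[4]=bob[8], then refactor-db at alice[5]=bob[9], then refactor-db at alice[6]=bob[10], then add-tests at alice[7]=bob[11], then add-tests at alice[8]=bob[12], then refactor-db at alice[12]=bob[13], then fmt at alice[13]=bob[14], then refactor-db at alice[14]=bob[15]. The LCS DP gives dp[14][15] = 11, so this is optimal.

11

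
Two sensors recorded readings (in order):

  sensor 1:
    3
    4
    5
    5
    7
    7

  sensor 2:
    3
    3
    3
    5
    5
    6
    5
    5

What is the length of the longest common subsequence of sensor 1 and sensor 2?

Let dp[i][j] be the LCS length of the first i values of sensor 1 and the first j values of sensor 2. dp[i][j] = dp[i-1][j-1]+1 when the i-th and j-th values match, else max(dp[i-1][j], dp[i][j-1]).
    ·  3  3  3  5  5  6  5  5
 ·  0  0  0  0  0  0  0  0  0
 3  0  1  1  1  1  1  1  1  1
 4  0  1  1  1  1  1  1  1  1
 5  0  1  1  1  2  2  2  2  2
 5  0  1  1  1  2  3  3  3  3
 7  0  1  1  1  2  3  3  3  3
 7  0  1  1  1  2  3  3  3  3
dp[6][8] = 3. One LCS (by backtracking along matches): 3, 5, 5.

3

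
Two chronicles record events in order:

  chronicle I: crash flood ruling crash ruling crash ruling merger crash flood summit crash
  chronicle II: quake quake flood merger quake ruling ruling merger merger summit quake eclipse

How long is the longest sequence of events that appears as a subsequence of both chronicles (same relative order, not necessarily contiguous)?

Pick flood [2,3], then ruling [3,6], then ruling [5,7], then merger [8,9], then summit [11,10]; all 5 events appear in both, in order. dp[12][12] = 5 confirms this is the maximum.

5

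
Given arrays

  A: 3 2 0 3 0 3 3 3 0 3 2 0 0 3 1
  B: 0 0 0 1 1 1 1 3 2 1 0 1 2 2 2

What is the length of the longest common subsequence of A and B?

7

Match 0 at A[3]=B[1], then 0 at A[5]=B[2], then 0 at A[9]=B[3], then 3 at A[10]=B[8], then 2 at A[11]=B[9], then 0 at A[13]=B[11], then 1 at A[15]=B[12] — 7 values in the same relative order in both, and the DP table's final entry dp[15][15] is also 7, so no common subsequence is longer.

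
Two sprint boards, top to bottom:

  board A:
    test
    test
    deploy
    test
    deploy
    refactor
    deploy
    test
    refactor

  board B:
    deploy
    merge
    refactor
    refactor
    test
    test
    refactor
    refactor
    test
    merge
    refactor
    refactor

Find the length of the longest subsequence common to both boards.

Taking test (board A #1, board B #5); then test (board A #2, board B #6); then test (board A #4, board B #9); then refactor (board A #6, board B #11); then refactor (board A #9, board B #12) gives a common subsequence of length 5. The LCS DP gives dp[9][12] = 5, so this is optimal.

5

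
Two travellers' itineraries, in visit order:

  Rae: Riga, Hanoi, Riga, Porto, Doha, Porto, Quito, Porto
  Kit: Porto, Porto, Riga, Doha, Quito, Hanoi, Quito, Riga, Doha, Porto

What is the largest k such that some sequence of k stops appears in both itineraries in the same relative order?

Taking Riga (Rae #1, Kit #3), Hanoi (Rae #2, Kit #6), Riga (Rae #3, Kit #8), Doha (Rae #5, Kit #9), Porto (Rae #8, Kit #10) gives a common subsequence of length 5, and the DP table's final entry dp[8][10] is also 5, so no common subsequence is longer.

5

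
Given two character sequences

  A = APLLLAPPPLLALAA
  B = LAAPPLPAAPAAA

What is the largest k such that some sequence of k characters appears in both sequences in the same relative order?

8

Match A (A #1, B #3), then P (A #2, B #5), then L (A #3, B #6), then A (A #6, B #9), then P (A #9, B #10), then A (A #12, B #11), then A (A #14, B #12), then A (A #15, B #13) — 8 characters in the same relative order in both. Since dp[15][13] = 8, nothing longer is possible.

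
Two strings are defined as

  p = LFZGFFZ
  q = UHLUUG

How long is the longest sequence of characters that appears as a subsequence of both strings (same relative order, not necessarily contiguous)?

Match L [1,3], G [4,6] — 2 characters in the same relative order in both, and the DP table's final entry dp[7][6] is also 2, so no common subsequence is longer.

2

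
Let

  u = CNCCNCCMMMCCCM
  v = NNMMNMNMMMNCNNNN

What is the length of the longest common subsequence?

Match N (u #2, v #5), then N (u #5, v #7), then M (u #8, v #8), then M (u #9, v #9), then M (u #10, v #10), then C (u #11, v #12) — 6 characters in the same relative order in both. dp[14][16] = 6 confirms this is the maximum.

6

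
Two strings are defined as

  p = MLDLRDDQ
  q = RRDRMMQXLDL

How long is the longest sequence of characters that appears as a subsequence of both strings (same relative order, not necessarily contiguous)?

Let dp[i][j] be the LCS length of the first i characters of p and the first j characters of q. dp[i][j] = dp[i-1][j-1]+1 when the i-th and j-th characters match, else max(dp[i-1][j], dp[i][j-1]).
    ·  R  R  D  R  M  M  Q  X  L  D  L
 ·  0  0  0  0  0  0  0  0  0  0  0  0
 M  0  0  0  0  0  1  1  1  1  1  1  1
 L  0  0  0  0  0  1  1  1  1  2  2  2
 D  0  0  0  1  1  1  1  1  1  2  3  3
 L  0  0  0  1  1  1  1  1  1  2  3  4
 R  0  1  1  1  2  2  2  2  2  2  3  4
 D  0  1  1  2  2  2  2  2  2  2  3  4
 D  0  1  1  2  2  2  2  2  2  2  3  4
 Q  0  1  1  2  2  2  2  3  3  3  3  4
dp[8][11] = 4. One LCS (by backtracking along matches): MLDL.

4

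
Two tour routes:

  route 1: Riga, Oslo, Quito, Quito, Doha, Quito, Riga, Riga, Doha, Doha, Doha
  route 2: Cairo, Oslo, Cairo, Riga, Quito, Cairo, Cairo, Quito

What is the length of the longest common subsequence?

Taking Riga (route 1 #1, route 2 #4), then Quito (route 1 #3, route 2 #5), then Quito (route 1 #6, route 2 #8) gives a common subsequence of length 3. dp[11][8] = 3 confirms this is the maximum.

3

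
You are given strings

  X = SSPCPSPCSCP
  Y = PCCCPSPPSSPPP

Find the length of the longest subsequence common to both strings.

Taking P at X[3]=Y[1], C at X[4]=Y[4], P at X[5]=Y[5], S at X[6]=Y[6], P at X[7]=Y[8], S at X[9]=Y[10], P at X[11]=Y[13] gives a common subsequence of length 7. dp[11][13] = 7 confirms this is the maximum.

7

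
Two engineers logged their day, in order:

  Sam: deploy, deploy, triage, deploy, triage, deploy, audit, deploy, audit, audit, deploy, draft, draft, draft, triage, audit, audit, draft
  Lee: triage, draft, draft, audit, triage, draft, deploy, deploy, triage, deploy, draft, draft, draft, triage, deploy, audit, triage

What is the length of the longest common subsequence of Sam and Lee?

Match triage at Sam[3]=Lee[1], then triage at Sam[5]=Lee[5], then deploy at Sam[6]=Lee[7], then deploy at Sam[8]=Lee[8], then deploy at Sam[11]=Lee[10], then draft at Sam[12]=Lee[11], then draft at Sam[13]=Lee[12], then draft at Sam[14]=Lee[13], then triage at Sam[15]=Lee[14], then audit at Sam[16]=Lee[16] — 10 tasks in the same relative order in both. The LCS DP gives dp[18][17] = 10, so this is optimal.

10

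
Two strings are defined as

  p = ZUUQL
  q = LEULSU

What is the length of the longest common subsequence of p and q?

Pick U at p[2]=q[3]; then U at p[3]=q[6]; all 2 characters appear in both, in order. The LCS DP gives dp[5][6] = 2, so this is optimal.

2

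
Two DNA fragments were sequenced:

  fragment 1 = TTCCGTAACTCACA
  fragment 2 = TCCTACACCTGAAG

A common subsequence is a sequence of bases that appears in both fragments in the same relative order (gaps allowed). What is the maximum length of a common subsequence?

10

Pick T [2,1]; then C [3,2]; then C [4,3]; then T [6,4]; then A [7,5]; then A [8,7]; then C [9,9]; then T [10,10]; then A [12,12]; then A [14,13]; all 10 bases appear in both, in order, and the DP table's final entry dp[14][14] is also 10, so no common subsequence is longer.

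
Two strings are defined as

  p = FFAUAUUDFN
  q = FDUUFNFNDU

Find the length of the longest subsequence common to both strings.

5

Pick F at p[1]=q[1] → U at p[4]=q[3] → U at p[6]=q[4] → F at p[9]=q[7] → N at p[10]=q[8]; all 5 characters appear in both, in order. Since dp[10][10] = 5, nothing longer is possible.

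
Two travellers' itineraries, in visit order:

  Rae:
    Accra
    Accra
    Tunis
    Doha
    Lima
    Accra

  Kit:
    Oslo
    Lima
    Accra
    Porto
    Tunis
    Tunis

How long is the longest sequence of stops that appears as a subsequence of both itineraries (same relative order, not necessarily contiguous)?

Match Accra [1,3], then Tunis [3,6] — 2 stops in the same relative order in both. The LCS DP gives dp[6][6] = 2, so this is optimal.

2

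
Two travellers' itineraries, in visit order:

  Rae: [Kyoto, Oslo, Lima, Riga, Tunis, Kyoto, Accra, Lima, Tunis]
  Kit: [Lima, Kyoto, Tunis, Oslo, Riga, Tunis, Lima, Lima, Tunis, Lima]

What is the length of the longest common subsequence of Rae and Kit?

One common subsequence of length 6: Kyoto (Rae #1, Kit #2) → Oslo (Rae #2, Kit #4) → Riga (Rae #4, Kit #5) → Tunis (Rae #5, Kit #6) → Lima (Rae #8, Kit #8) → Tunis (Rae #9, Kit #9). Since dp[9][10] = 6, nothing longer is possible.

6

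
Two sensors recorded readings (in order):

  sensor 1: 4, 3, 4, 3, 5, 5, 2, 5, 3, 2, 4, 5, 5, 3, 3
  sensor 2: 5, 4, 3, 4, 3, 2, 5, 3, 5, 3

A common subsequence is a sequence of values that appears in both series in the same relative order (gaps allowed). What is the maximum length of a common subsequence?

Match 4 at sensor 1[1]=sensor 2[2] → 3 at sensor 1[2]=sensor 2[3] → 4 at sensor 1[3]=sensor 2[4] → 3 at sensor 1[4]=sensor 2[5] → 2 at sensor 1[7]=sensor 2[6] → 5 at sensor 1[8]=sensor 2[7] → 3 at sensor 1[9]=sensor 2[8] → 5 at sensor 1[13]=sensor 2[9] → 3 at sensor 1[15]=sensor 2[10] — 9 values in the same relative order in both. Since dp[15][10] = 9, nothing longer is possible.

9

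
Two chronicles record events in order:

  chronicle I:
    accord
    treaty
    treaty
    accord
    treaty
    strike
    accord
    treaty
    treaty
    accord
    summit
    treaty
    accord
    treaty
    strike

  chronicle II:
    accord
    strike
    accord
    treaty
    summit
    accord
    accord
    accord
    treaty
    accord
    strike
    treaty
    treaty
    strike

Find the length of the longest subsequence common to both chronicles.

One common subsequence of length 9: accord at chronicle I[1]=chronicle II[3] → treaty at chronicle I[2]=chronicle II[4] → accord at chronicle I[4]=chronicle II[7] → accord at chronicle I[7]=chronicle II[8] → treaty at chronicle I[9]=chronicle II[9] → accord at chronicle I[10]=chronicle II[10] → treaty at chronicle I[12]=chronicle II[12] → treaty at chronicle I[14]=chronicle II[13] → strike at chronicle I[15]=chronicle II[14]. Since dp[15][14] = 9, nothing longer is possible.

9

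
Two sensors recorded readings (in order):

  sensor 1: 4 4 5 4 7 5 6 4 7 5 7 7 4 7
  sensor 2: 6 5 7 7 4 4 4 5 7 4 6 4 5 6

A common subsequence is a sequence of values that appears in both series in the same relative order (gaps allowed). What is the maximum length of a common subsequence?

7

Taking 4 at sensor 1[1]=sensor 2[6], then 4 at sensor 1[2]=sensor 2[7], then 5 at sensor 1[3]=sensor 2[8], then 4 at sensor 1[4]=sensor 2[10], then 6 at sensor 1[7]=sensor 2[11], then 4 at sensor 1[8]=sensor 2[12], then 5 at sensor 1[10]=sensor 2[13] gives a common subsequence of length 7. Since dp[14][14] = 7, nothing longer is possible.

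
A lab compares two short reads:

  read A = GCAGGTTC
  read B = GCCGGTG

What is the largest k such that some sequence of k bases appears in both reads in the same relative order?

One common subsequence of length 5: G [1,1], C [2,3], G [4,4], G [5,5], T [6,6]. Since dp[8][7] = 5, nothing longer is possible.

5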